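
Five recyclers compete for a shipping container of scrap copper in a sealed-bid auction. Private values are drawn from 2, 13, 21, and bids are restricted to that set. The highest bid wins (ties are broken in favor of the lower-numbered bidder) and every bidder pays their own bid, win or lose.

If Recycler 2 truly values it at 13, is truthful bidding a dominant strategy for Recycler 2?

No

Consider the case where Recycler 1 bids 2, Recycler 3 bids 2, Recycler 4 bids 2 and Recycler 5 bids 21.
Truthful bid 13: loses but pays 13, utility -13.
Bid 2 instead: loses but pays 2, utility -2.
Since -2 > -13, bidding 2 is strictly better here, so truthful bidding is not dominant.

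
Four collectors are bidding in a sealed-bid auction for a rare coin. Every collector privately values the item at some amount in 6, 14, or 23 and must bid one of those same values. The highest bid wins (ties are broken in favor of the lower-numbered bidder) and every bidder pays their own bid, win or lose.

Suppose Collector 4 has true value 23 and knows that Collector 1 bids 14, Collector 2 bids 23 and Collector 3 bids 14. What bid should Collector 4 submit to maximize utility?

Bid 6: loses but pays 6, utility -6.
Bid 14: loses but pays 14, utility -14.
Bid 23: loses but pays 23, utility -23.
The best choice is 6 with utility -6.

6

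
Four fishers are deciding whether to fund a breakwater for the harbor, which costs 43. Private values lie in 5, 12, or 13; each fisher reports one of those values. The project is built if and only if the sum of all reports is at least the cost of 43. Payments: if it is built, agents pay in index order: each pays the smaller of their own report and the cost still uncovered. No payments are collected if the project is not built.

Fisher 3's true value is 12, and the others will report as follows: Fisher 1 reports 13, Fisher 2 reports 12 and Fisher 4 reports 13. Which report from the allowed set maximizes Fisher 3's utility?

Report 5: project built, pays 5, utility 12 - 5 = 7.
Report 12: project built, pays 12, utility 12 - 12 = 0.
Report 13: project built, pays 13, utility 12 - 13 = -1.
The best choice is 5 with utility 7.

5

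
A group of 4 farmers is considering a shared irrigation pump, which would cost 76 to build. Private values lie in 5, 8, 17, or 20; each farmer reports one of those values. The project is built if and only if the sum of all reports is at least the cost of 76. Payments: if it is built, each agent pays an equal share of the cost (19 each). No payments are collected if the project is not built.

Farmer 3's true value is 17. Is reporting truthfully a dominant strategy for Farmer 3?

No

Consider the case where Farmer 1 reports 20, Farmer 2 reports 20 and Farmer 4 reports 20.
Truthful report 17: project built, pays 19, utility 17 - 19 = -2.
Report 5 instead: project not built, utility 0.
Since 0 > -2, reporting 5 is strictly better here, so truthful reporting is not dominant.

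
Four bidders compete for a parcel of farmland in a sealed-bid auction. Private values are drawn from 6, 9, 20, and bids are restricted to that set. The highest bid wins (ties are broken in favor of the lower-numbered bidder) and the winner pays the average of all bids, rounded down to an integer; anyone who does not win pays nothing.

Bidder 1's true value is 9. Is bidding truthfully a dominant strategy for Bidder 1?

Check each profile of the others' bids and compare truth against every alternative bid.
Others bid (6, 6, 9): truth gives 2, best alternative gives 0.
Others bid (6, 9, 6): truth gives 2, best alternative gives 0.
Others bid (9, 6, 6): truth gives 2, best alternative gives 0.
Others bid (6, 9, 9): truth gives 1, best alternative gives 0.
Others bid (9, 6, 9): truth gives 1, best alternative gives 0.
Others bid (9, 9, 6): truth gives 1, best alternative gives 0.
(Remaining 21 profiles checked similarly; truth is weakly best in each.)
In every case the truthful bid is at least as good as any alternative, so it is a dominant strategy.

Yes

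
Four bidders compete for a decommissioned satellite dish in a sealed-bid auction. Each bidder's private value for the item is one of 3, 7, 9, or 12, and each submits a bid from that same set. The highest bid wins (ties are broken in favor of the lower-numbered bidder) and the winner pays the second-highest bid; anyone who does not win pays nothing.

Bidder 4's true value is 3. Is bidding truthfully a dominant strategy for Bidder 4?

Check each profile of the others' bids and compare truth against every alternative bid.
Others bid (3, 3, 3): truth gives 0, best alternative gives 0.
Others bid (3, 3, 7): truth gives 0, best alternative gives 0.
Others bid (3, 3, 9): truth gives 0, best alternative gives 0.
Others bid (3, 3, 12): truth gives 0, best alternative gives 0.
Others bid (3, 7, 3): truth gives 0, best alternative gives 0.
Others bid (3, 7, 7): truth gives 0, best alternative gives 0.
(Remaining 58 profiles checked similarly; truth is weakly best in each.)
In every case the truthful bid is at least as good as any alternative, so it is a dominant strategy.

Yes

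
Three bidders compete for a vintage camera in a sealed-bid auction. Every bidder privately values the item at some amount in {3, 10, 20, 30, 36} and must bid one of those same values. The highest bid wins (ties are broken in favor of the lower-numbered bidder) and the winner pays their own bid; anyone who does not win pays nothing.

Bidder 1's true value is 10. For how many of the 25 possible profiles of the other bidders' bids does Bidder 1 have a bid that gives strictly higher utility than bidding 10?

1

Others bid (3, 3): truth gives 0; bid 3 gives 7 > 0. Violating.
Others bid (3, 10): truth gives 0; no alternative beats it.
Others bid (3, 20): truth gives 0; no alternative beats it.
(Checking all 25 profiles: 1 has a profitable deviation, 24 do not.)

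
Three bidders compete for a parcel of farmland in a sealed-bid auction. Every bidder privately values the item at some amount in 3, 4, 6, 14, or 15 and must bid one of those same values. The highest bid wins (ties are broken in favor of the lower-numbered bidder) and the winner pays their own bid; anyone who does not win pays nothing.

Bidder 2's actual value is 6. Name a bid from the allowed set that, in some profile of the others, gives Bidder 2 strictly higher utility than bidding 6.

Suppose Bidder 1 bids 3 and Bidder 3 bids 3.
Bid 6: wins, pays 6, utility 6 - 6 = 0.
Bid 4: wins, pays 4, utility 6 - 4 = 2.
So bidding 4 beats truth here (2 > 0).

4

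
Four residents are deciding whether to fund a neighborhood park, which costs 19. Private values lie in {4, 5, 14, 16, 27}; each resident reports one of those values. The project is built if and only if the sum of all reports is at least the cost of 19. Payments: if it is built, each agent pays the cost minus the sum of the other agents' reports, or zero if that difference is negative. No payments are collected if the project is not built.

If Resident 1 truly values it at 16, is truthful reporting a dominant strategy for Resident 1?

Check each profile of the others' reports and compare truth against every alternative report.
Others report (4, 4, 14): truth gives 16, best alternative gives 16.
Others report (4, 4, 16): truth gives 16, best alternative gives 16.
Others report (4, 4, 27): truth gives 16, best alternative gives 16.
Others report (4, 5, 14): truth gives 16, best alternative gives 16.
Others report (4, 5, 16): truth gives 16, best alternative gives 16.
Others report (4, 5, 27): truth gives 16, best alternative gives 16.
(Remaining 119 profiles checked similarly; truth is weakly best in each.)
In every case the truthful report is at least as good as any alternative, so it is a dominant strategy.

Yes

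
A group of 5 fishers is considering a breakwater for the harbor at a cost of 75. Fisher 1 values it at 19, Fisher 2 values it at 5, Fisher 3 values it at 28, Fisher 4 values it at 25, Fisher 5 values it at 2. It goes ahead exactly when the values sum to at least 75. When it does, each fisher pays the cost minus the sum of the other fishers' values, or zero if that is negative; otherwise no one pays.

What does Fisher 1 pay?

15

Total value 79 ≥ cost 75, so the project is built.
The other fishers' values sum to 60.
Cost minus that sum is 75 - 60 = 15.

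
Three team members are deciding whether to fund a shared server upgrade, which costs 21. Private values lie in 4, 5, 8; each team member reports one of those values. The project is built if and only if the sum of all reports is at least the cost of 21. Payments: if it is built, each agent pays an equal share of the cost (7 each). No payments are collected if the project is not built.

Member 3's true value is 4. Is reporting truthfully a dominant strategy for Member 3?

Yes

Check each profile of the others' reports and compare truth against every alternative report.
Others report (8, 8): truth gives 0, best alternative gives -3.
Others report (4, 4): truth gives 0, best alternative gives 0.
Others report (4, 5): truth gives 0, best alternative gives 0.
Others report (4, 8): truth gives 0, best alternative gives 0.
Others report (5, 4): truth gives 0, best alternative gives 0.
Others report (5, 5): truth gives 0, best alternative gives 0.
(Remaining 3 profiles checked similarly; truth is weakly best in each.)
In every case the truthful report is at least as good as any alternative, so it is a dominant strategy.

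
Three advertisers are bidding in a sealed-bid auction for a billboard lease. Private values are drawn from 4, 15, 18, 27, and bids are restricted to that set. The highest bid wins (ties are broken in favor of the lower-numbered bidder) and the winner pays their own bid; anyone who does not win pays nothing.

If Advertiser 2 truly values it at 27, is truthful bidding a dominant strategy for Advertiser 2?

No

Consider the case where Advertiser 1 bids 4 and Advertiser 3 bids 4.
Truthful bid 27: wins, pays 27, utility 27 - 27 = 0.
Bid 15 instead: wins, pays 15, utility 27 - 15 = 12.
Since 12 > 0, bidding 15 is strictly better here, so truthful bidding is not dominant.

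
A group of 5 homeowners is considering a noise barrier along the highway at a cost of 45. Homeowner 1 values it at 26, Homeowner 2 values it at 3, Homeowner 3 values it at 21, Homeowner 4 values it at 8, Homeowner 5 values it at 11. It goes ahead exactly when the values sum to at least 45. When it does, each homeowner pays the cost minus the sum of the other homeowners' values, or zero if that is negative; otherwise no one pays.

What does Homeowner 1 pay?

2

Total value 69 ≥ cost 45, so the project is built.
The other homeowners' values sum to 43.
Cost minus that sum is 45 - 43 = 2.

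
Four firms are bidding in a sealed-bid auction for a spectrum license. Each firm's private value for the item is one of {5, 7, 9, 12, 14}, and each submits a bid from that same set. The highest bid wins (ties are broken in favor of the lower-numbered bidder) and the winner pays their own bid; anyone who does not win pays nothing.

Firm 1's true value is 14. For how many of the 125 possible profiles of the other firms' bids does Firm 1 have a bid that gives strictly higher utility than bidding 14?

64

Others bid (5, 5, 5): truth gives 0; bid 5 gives 9 > 0. Violating.
Others bid (5, 5, 7): truth gives 0; bid 7 gives 7 > 0. Violating.
Others bid (5, 5, 9): truth gives 0; bid 9 gives 5 > 0. Violating.
Others bid (5, 5, 12): truth gives 0; bid 12 gives 2 > 0. Violating.
Others bid (5, 5, 14): truth gives 0; no alternative beats it.
Others bid (5, 7, 14): truth gives 0; no alternative beats it.
(Checking all 125 profiles: 64 have a profitable deviation, 61 do not.)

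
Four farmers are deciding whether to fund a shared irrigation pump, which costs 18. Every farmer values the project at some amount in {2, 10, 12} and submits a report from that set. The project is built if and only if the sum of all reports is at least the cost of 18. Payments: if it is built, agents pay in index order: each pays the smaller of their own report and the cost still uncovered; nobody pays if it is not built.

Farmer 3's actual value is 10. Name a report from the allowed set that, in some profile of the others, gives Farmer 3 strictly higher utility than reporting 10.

2

Suppose Farmer 1 reports 2, Farmer 2 reports 2 and Farmer 4 reports 12.
Report 10: project built, pays 10, utility 10 - 10 = 0.
Report 2: project built, pays 2, utility 10 - 2 = 8.
So reporting 2 beats truth here (8 > 0).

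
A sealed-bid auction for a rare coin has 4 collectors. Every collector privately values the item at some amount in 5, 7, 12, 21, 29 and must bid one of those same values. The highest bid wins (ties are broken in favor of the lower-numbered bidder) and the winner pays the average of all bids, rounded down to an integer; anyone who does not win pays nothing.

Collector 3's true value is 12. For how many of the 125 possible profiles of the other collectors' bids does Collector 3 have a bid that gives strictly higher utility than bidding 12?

Others bid (5, 5, 5): truth gives 6; bid 7 gives 7 > 6. Violating.
Others bid (5, 5, 7): truth gives 5; bid 7 gives 6 > 5. Violating.
Others bid (5, 12, 5): truth gives 0; bid 21 gives 2 > 0. Violating.
Others bid (5, 12, 7): truth gives 0; bid 21 gives 1 > 0. Violating.
Others bid (5, 5, 12): truth gives 4; no alternative beats it.
Others bid (5, 5, 21): truth gives 0; no alternative beats it.
(Checking all 125 profiles: 10 have a profitable deviation, 115 do not.)

10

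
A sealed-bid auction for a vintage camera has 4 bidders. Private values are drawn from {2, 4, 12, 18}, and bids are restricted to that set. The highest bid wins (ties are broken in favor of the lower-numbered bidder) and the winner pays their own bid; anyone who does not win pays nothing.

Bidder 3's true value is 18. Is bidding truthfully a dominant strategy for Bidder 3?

No

Consider the case where Bidder 1 bids 2, Bidder 2 bids 2 and Bidder 4 bids 2.
Truthful bid 18: wins, pays 18, utility 18 - 18 = 0.
Bid 4 instead: wins, pays 4, utility 18 - 4 = 14.
Since 14 > 0, bidding 4 is strictly better here, so truthful bidding is not dominant.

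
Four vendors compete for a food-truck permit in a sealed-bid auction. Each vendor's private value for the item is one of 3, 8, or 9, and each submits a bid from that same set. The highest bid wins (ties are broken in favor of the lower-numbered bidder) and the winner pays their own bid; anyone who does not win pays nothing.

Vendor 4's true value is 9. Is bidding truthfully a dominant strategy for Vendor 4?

No

Consider the case where Vendor 1 bids 3, Vendor 2 bids 3 and Vendor 3 bids 3.
Truthful bid 9: wins, pays 9, utility 9 - 9 = 0.
Bid 8 instead: wins, pays 8, utility 9 - 8 = 1.
Since 1 > 0, bidding 8 is strictly better here, so truthful bidding is not dominant.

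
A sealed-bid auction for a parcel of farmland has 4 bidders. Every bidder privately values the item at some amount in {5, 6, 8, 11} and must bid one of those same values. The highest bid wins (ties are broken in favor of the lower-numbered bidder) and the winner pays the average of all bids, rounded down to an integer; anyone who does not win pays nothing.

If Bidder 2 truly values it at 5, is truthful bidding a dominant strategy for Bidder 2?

Check each profile of the others' bids and compare truth against every alternative bid.
Others bid (5, 5, 5): truth gives 0, best alternative gives 0.
Others bid (5, 5, 6): truth gives 0, best alternative gives 0.
Others bid (5, 5, 8): truth gives 0, best alternative gives 0.
Others bid (5, 5, 11): truth gives 0, best alternative gives 0.
Others bid (5, 6, 5): truth gives 0, best alternative gives 0.
Others bid (5, 6, 6): truth gives 0, best alternative gives 0.
(Remaining 58 profiles checked similarly; truth is weakly best in each.)
In every case the truthful bid is at least as good as any alternative, so it is a dominant strategy.

Yes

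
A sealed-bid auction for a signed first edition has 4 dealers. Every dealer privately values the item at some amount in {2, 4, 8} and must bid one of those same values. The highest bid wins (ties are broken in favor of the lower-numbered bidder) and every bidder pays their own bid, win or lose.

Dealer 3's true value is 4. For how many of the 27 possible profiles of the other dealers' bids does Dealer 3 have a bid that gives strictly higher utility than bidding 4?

25

Others bid (2, 2, 8): truth gives -4; bid 2 gives -2 > -4. Violating.
Others bid (2, 4, 2): truth gives -4; bid 2 gives -2 > -4. Violating.
Others bid (2, 4, 4): truth gives -4; bid 2 gives -2 > -4. Violating.
Others bid (2, 4, 8): truth gives -4; bid 2 gives -2 > -4. Violating.
Others bid (2, 2, 2): truth gives 0; no alternative beats it.
Others bid (2, 2, 4): truth gives 0; no alternative beats it.
(Checking all 27 profiles: 25 have a profitable deviation, 2 do not.)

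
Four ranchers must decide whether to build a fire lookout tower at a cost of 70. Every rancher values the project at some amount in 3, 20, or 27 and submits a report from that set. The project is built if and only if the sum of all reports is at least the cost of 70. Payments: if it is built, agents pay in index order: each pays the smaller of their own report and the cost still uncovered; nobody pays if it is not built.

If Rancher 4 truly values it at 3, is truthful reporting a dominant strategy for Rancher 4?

Check each profile of the others' reports and compare truth against every alternative report.
Others report (3, 20, 27): truth gives 0, best alternative gives -17.
Others report (3, 27, 20): truth gives 0, best alternative gives -17.
Others report (20, 3, 27): truth gives 0, best alternative gives -17.
Others report (20, 27, 3): truth gives 0, best alternative gives -17.
Others report (27, 3, 20): truth gives 0, best alternative gives -17.
Others report (27, 20, 3): truth gives 0, best alternative gives -17.
(Remaining 21 profiles checked similarly; truth is weakly best in each.)
In every case the truthful report is at least as good as any alternative, so it is a dominant strategy.

Yes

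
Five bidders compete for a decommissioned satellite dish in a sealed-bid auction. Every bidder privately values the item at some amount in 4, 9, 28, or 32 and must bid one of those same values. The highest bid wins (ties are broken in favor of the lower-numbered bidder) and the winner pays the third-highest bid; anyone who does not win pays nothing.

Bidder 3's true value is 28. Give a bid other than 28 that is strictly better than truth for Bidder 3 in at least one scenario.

Suppose Bidder 1 bids 4, Bidder 2 bids 4, Bidder 4 bids 4 and Bidder 5 bids 32.
Bid 28: loses, pays 0, utility 0.
Bid 32: wins, pays 4, utility 28 - 4 = 24.
So bidding 32 beats truth here (24 > 0).

32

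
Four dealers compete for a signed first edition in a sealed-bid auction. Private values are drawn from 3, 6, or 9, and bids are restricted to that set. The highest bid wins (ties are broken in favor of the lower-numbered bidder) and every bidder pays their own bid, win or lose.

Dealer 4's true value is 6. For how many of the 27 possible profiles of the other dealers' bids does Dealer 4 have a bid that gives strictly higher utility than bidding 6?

26

Others bid (3, 3, 6): truth gives -6; bid 3 gives -3 > -6. Violating.
Others bid (3, 3, 9): truth gives -6; bid 3 gives -3 > -6. Violating.
Others bid (3, 6, 3): truth gives -6; bid 3 gives -3 > -6. Violating.
Others bid (3, 6, 6): truth gives -6; bid 3 gives -3 > -6. Violating.
Others bid (3, 3, 3): truth gives 0; no alternative beats it.
(Checking all 27 profiles: 26 have a profitable deviation, 1 does not.)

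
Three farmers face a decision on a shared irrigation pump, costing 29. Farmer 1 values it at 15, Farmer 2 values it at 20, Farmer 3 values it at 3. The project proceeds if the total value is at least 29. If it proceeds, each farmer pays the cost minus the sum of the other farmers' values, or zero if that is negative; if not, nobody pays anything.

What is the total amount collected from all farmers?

Total value 38 ≥ cost 29, so it is built.
Farmer 1: others sum to 23; max(0, 29 - 23) = 6.
Farmer 2: others sum to 18; max(0, 29 - 18) = 11.
Farmer 3: others sum to 35; max(0, 29 - 35) = 0.
Total collected = 6 + 11 + 0 = 17.

17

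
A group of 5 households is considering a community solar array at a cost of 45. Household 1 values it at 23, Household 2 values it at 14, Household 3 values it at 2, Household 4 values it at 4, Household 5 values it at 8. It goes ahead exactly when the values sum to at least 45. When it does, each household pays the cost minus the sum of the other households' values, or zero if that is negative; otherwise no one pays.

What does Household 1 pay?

Total value 51 ≥ cost 45, so the project is built.
The other households' values sum to 28.
Cost minus that sum is 45 - 28 = 17.

17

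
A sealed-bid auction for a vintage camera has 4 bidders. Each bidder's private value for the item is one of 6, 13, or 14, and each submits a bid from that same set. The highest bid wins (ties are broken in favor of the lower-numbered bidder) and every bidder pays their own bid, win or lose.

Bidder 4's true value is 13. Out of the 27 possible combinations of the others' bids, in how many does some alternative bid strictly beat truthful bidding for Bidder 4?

26

Others bid (6, 6, 13): truth gives -13; bid 14 gives -1 > -13. Violating.
Others bid (6, 6, 14): truth gives -13; bid 6 gives -6 > -13. Violating.
Others bid (6, 13, 6): truth gives -13; bid 14 gives -1 > -13. Violating.
Others bid (6, 13, 13): truth gives -13; bid 14 gives -1 > -13. Violating.
Others bid (6, 6, 6): truth gives 0; no alternative beats it.
(Checking all 27 profiles: 26 have a profitable deviation, 1 does not.)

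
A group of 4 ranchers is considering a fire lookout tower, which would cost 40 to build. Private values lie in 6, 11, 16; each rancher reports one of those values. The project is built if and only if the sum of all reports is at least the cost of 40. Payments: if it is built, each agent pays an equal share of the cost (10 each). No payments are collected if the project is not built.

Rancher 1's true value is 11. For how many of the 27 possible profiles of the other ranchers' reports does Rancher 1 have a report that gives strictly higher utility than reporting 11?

6

Others report (6, 6, 16): truth gives 0; report 16 gives 1 > 0. Violating.
Others report (6, 11, 11): truth gives 0; report 16 gives 1 > 0. Violating.
Others report (6, 16, 6): truth gives 0; report 16 gives 1 > 0. Violating.
Others report (11, 6, 11): truth gives 0; report 16 gives 1 > 0. Violating.
Others report (6, 6, 6): truth gives 0; no alternative beats it.
Others report (6, 6, 11): truth gives 0; no alternative beats it.
(Checking all 27 profiles: 6 have a profitable deviation, 21 do not.)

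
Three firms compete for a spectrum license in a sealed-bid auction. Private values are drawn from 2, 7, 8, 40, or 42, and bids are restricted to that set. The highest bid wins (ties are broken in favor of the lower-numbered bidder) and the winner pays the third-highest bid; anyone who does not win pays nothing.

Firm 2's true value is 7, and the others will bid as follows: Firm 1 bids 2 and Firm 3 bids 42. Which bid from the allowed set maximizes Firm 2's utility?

Bid 2: loses, pays 0, utility 0.
Bid 7: loses, pays 0, utility 0.
Bid 8: loses, pays 0, utility 0.
Bid 40: loses, pays 0, utility 0.
Bid 42: wins, pays 2, utility 7 - 2 = 5.
The best choice is 42 with utility 5.

42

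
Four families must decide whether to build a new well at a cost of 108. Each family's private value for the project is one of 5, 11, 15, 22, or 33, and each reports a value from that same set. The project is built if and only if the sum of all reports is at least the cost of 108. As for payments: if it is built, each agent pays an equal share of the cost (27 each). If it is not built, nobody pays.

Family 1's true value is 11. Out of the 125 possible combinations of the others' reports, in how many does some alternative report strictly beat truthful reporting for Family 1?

Others report (33, 33, 33): truth gives -16; report 5 gives 0 > -16. Violating.
Others report (5, 5, 5): truth gives 0; no alternative beats it.
Others report (5, 5, 11): truth gives 0; no alternative beats it.
(Checking all 125 profiles: 1 has a profitable deviation, 124 do not.)

1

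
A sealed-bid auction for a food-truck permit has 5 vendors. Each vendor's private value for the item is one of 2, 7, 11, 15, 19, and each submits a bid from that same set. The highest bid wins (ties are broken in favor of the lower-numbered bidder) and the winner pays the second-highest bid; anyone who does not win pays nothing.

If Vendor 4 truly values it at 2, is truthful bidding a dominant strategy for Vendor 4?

Yes

Check each profile of the others' bids and compare truth against every alternative bid.
Others bid (2, 2, 2, 7): truth gives 0, best alternative gives -5.
Others bid (2, 2, 2, 2): truth gives 0, best alternative gives 0.
Others bid (2, 2, 2, 11): truth gives 0, best alternative gives 0.
Others bid (2, 2, 2, 15): truth gives 0, best alternative gives 0.
Others bid (2, 2, 2, 19): truth gives 0, best alternative gives 0.
Others bid (2, 2, 7, 2): truth gives 0, best alternative gives 0.
(Remaining 619 profiles checked similarly; truth is weakly best in each.)
In every case the truthful bid is at least as good as any alternative, so it is a dominant strategy.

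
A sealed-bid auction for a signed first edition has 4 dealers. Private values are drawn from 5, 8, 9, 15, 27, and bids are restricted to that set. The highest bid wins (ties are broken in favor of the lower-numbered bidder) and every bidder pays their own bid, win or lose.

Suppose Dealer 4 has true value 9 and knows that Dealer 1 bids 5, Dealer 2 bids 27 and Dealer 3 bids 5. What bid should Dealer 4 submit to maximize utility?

5

Bid 5: loses but pays 5, utility -5.
Bid 8: loses but pays 8, utility -8.
Bid 9: loses but pays 9, utility -9.
Bid 15: loses but pays 15, utility -15.
Bid 27: loses but pays 27, utility -27.
The best choice is 5 with utility -5.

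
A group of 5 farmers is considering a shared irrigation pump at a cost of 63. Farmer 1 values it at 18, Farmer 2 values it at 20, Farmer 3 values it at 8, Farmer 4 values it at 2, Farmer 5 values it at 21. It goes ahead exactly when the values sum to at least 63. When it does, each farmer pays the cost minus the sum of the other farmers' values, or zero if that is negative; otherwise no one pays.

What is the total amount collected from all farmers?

43

Total value 69 ≥ cost 63, so it is built.
Farmer 1: others sum to 51; max(0, 63 - 51) = 12.
Farmer 2: others sum to 49; max(0, 63 - 49) = 14.
Farmer 3: others sum to 61; max(0, 63 - 61) = 2.
Farmer 4: others sum to 67; max(0, 63 - 67) = 0.
Farmer 5: others sum to 48; max(0, 63 - 48) = 15.
Total collected = 12 + 14 + 2 + 0 + 15 = 43.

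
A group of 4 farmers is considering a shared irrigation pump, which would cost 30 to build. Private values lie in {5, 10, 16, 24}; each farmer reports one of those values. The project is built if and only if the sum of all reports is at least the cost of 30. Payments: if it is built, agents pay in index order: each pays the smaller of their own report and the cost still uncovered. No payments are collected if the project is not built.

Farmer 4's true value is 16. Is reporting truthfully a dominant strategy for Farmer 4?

Yes

Check each profile of the others' reports and compare truth against every alternative report.
Others report (5, 5, 24): truth gives 16, best alternative gives 16.
Others report (5, 10, 16): truth gives 16, best alternative gives 16.
Others report (5, 10, 24): truth gives 16, best alternative gives 16.
Others report (5, 16, 10): truth gives 16, best alternative gives 16.
Others report (5, 16, 16): truth gives 16, best alternative gives 16.
Others report (5, 16, 24): truth gives 16, best alternative gives 16.
(Remaining 58 profiles checked similarly; truth is weakly best in each.)
In every case the truthful report is at least as good as any alternative, so it is a dominant strategy.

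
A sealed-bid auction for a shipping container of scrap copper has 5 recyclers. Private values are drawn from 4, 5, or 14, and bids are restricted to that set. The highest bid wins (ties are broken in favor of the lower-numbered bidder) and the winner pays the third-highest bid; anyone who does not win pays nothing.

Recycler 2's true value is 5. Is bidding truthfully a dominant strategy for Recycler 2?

No

Consider the case where Recycler 1 bids 4, Recycler 3 bids 4, Recycler 4 bids 4 and Recycler 5 bids 14.
Truthful bid 5: loses, pays 0, utility 0.
Bid 14 instead: wins, pays 4, utility 5 - 4 = 1.
Since 1 > 0, bidding 14 is strictly better here, so truthful bidding is not dominant.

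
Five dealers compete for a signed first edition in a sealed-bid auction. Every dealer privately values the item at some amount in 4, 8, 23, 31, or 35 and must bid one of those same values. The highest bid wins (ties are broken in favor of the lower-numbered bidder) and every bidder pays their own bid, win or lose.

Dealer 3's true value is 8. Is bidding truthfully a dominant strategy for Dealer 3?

Consider the case where Dealer 1 bids 4, Dealer 2 bids 4, Dealer 4 bids 4 and Dealer 5 bids 23.
Truthful bid 8: loses but pays 8, utility -8.
Bid 4 instead: loses but pays 4, utility -4.
Since -4 > -8, bidding 4 is strictly better here, so truthful bidding is not dominant.

No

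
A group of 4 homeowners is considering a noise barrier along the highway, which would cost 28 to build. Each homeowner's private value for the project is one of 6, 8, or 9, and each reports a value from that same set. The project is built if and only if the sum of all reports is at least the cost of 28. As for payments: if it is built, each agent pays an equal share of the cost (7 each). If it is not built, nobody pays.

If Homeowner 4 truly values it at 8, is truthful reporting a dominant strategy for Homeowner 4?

Yes

Check each profile of the others' reports and compare truth against every alternative report.
Others report (6, 6, 8): truth gives 1, best alternative gives 1.
Others report (6, 6, 9): truth gives 1, best alternative gives 1.
Others report (6, 8, 6): truth gives 1, best alternative gives 1.
Others report (6, 8, 8): truth gives 1, best alternative gives 1.
Others report (6, 8, 9): truth gives 1, best alternative gives 1.
Others report (6, 9, 6): truth gives 1, best alternative gives 1.
(Remaining 21 profiles checked similarly; truth is weakly best in each.)
In every case the truthful report is at least as good as any alternative, so it is a dominant strategy.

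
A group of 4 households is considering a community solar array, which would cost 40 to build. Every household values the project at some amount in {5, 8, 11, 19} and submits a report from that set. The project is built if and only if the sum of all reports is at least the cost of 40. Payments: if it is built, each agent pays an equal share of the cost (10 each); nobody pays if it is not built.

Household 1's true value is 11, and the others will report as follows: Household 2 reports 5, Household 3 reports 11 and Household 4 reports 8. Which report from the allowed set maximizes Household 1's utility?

Report 5: project not built, utility 0.
Report 8: project not built, utility 0.
Report 11: project not built, utility 0.
Report 19: project built, pays 10, utility 11 - 10 = 1.
The best choice is 19 with utility 1.

19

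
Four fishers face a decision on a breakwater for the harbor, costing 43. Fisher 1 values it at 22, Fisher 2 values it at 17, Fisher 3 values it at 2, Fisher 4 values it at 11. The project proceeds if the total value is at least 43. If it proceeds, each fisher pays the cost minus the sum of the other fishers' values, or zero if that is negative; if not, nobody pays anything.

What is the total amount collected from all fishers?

Total value 52 ≥ cost 43, so it is built.
Fisher 1: others sum to 30; max(0, 43 - 30) = 13.
Fisher 2: others sum to 35; max(0, 43 - 35) = 8.
Fisher 3: others sum to 50; max(0, 43 - 50) = 0.
Fisher 4: others sum to 41; max(0, 43 - 41) = 2.
Total collected = 13 + 8 + 0 + 2 = 23.

23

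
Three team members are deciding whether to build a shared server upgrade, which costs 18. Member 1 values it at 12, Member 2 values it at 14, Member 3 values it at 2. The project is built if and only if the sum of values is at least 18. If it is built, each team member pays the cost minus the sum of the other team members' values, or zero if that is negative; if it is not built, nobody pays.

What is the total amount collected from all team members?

Total value 28 ≥ cost 18, so it is built.
Member 1: others sum to 16; max(0, 18 - 16) = 2.
Member 2: others sum to 14; max(0, 18 - 14) = 4.
Member 3: others sum to 26; max(0, 18 - 26) = 0.
Total collected = 2 + 4 + 0 = 6.

6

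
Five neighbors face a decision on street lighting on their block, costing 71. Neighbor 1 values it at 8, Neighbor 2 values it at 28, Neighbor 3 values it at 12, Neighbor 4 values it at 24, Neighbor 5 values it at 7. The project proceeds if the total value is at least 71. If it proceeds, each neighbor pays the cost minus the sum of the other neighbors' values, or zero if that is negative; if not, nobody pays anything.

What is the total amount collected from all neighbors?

40

Total value 79 ≥ cost 71, so it is built.
Neighbor 1: others sum to 71; max(0, 71 - 71) = 0.
Neighbor 2: others sum to 51; max(0, 71 - 51) = 20.
Neighbor 3: others sum to 67; max(0, 71 - 67) = 4.
Neighbor 4: others sum to 55; max(0, 71 - 55) = 16.
Neighbor 5: others sum to 72; max(0, 71 - 72) = 0.
Total collected = 0 + 20 + 4 + 16 + 0 = 40.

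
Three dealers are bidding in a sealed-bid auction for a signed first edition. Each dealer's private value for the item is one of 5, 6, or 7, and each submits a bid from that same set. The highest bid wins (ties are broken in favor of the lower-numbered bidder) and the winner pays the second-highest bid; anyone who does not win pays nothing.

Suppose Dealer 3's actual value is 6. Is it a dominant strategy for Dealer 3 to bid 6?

Check each profile of the others' bids and compare truth against every alternative bid.
Others bid (5, 5): truth gives 1, best alternative gives 1.
Others bid (5, 6): truth gives 0, best alternative gives 0.
Others bid (5, 7): truth gives 0, best alternative gives 0.
Others bid (6, 5): truth gives 0, best alternative gives 0.
Others bid (6, 6): truth gives 0, best alternative gives 0.
Others bid (6, 7): truth gives 0, best alternative gives 0.
(Remaining 3 profiles checked similarly; truth is weakly best in each.)
In every case the truthful bid is at least as good as any alternative, so it is a dominant strategy.

Yes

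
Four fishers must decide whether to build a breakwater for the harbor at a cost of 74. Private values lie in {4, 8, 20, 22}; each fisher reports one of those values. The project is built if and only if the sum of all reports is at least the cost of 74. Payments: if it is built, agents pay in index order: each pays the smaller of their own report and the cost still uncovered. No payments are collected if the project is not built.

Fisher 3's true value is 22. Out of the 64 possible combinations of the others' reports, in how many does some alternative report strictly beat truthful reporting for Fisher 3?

Others report (20, 20, 20): truth gives 0; report 20 gives 2 > 0. Violating.
Others report (20, 20, 22): truth gives 0; report 20 gives 2 > 0. Violating.
Others report (20, 22, 20): truth gives 0; report 20 gives 2 > 0. Violating.
Others report (20, 22, 22): truth gives 0; report 20 gives 2 > 0. Violating.
Others report (4, 4, 4): truth gives 0; no alternative beats it.
Others report (4, 4, 8): truth gives 0; no alternative beats it.
(Checking all 64 profiles: 8 have a profitable deviation, 56 do not.)

8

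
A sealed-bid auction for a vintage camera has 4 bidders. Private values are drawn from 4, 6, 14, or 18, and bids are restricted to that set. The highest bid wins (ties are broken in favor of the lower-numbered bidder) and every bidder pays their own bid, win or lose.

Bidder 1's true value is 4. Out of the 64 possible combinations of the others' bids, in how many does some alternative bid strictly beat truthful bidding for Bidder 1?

7

Others bid (4, 4, 6): truth gives -4; bid 6 gives -2 > -4. Violating.
Others bid (4, 6, 4): truth gives -4; bid 6 gives -2 > -4. Violating.
Others bid (4, 6, 6): truth gives -4; bid 6 gives -2 > -4. Violating.
Others bid (6, 4, 4): truth gives -4; bid 6 gives -2 > -4. Violating.
Others bid (4, 4, 4): truth gives 0; no alternative beats it.
Others bid (4, 4, 14): truth gives -4; no alternative beats it.
(Checking all 64 profiles: 7 have a profitable deviation, 57 do not.)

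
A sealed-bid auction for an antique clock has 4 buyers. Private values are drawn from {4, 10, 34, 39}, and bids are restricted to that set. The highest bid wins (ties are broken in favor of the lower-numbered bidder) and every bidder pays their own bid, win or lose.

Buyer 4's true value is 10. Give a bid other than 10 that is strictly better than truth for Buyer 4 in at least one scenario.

4

Suppose Buyer 1 bids 4, Buyer 2 bids 4 and Buyer 3 bids 10.
Bid 10: loses but pays 10, utility -10.
Bid 4: loses but pays 4, utility -4.
So bidding 4 beats truth here (-4 > -10).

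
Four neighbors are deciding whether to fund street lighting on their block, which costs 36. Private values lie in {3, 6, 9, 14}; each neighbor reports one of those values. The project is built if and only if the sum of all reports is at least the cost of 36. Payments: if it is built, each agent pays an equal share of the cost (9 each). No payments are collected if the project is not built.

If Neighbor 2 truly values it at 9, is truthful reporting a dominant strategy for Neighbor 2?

Yes

Check each profile of the others' reports and compare truth against every alternative report.
Others report (3, 3, 3): truth gives 0, best alternative gives 0.
Others report (3, 3, 6): truth gives 0, best alternative gives 0.
Others report (3, 3, 9): truth gives 0, best alternative gives 0.
Others report (3, 3, 14): truth gives 0, best alternative gives 0.
Others report (3, 6, 3): truth gives 0, best alternative gives 0.
Others report (3, 6, 6): truth gives 0, best alternative gives 0.
(Remaining 58 profiles checked similarly; truth is weakly best in each.)
In every case the truthful report is at least as good as any alternative, so it is a dominant strategy.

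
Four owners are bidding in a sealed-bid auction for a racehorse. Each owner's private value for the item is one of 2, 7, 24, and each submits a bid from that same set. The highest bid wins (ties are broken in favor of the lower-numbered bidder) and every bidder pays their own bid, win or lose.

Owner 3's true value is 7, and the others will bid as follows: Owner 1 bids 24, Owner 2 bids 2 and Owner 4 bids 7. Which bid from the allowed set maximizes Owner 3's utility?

Bid 2: loses but pays 2, utility -2.
Bid 7: loses but pays 7, utility -7.
Bid 24: loses but pays 24, utility -24.
The best choice is 2 with utility -2.

2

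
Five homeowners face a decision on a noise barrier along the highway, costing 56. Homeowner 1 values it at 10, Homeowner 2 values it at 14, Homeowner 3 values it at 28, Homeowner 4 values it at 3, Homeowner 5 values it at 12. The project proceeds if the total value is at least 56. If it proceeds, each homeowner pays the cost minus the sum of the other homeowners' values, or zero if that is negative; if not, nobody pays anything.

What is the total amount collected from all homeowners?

Total value 67 ≥ cost 56, so it is built.
Homeowner 1: others sum to 57; max(0, 56 - 57) = 0.
Homeowner 2: others sum to 53; max(0, 56 - 53) = 3.
Homeowner 3: others sum to 39; max(0, 56 - 39) = 17.
Homeowner 4: others sum to 64; max(0, 56 - 64) = 0.
Homeowner 5: others sum to 55; max(0, 56 - 55) = 1.
Total collected = 0 + 3 + 17 + 0 + 1 = 21.

21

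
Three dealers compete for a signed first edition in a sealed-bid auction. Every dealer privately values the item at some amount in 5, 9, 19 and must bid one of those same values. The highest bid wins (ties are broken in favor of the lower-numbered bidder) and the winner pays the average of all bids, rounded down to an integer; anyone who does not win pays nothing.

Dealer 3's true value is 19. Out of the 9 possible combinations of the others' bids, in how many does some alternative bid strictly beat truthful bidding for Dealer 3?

Others bid (5, 5): truth gives 10; bid 9 gives 13 > 10. Violating.
Others bid (5, 9): truth gives 8; no alternative beats it.
Others bid (5, 19): truth gives 0; no alternative beats it.
(Checking all 9 profiles: 1 has a profitable deviation, 8 do not.)

1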